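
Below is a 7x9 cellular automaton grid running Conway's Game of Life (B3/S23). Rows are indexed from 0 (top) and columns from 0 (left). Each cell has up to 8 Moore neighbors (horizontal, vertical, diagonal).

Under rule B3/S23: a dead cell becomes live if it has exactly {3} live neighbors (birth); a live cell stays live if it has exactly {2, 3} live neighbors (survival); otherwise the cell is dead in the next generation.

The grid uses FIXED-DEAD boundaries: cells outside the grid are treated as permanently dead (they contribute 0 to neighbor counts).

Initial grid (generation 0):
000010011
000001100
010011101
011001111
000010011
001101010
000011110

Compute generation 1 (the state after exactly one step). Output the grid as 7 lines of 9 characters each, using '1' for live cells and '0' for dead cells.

Answer: 000001110
000000001
011010001
011100000
010010000
000100000
000111010

Derivation:
Simulating step by step:
Generation 0 (given above): 27 live cells
Generation 1: 18 live cells
(generation 1 grid is the final answer)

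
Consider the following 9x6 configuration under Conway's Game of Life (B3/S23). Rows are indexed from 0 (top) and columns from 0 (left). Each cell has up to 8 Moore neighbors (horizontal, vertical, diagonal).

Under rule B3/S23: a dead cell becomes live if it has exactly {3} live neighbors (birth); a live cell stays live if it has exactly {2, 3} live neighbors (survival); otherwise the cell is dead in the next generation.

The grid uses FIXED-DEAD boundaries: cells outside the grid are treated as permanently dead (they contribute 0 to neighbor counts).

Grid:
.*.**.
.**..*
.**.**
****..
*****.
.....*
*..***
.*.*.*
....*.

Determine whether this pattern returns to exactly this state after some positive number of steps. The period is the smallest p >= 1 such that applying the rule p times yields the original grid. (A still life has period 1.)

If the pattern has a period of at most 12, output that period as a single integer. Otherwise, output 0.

Simulating and comparing each generation to the original:
Gen 0 (original, given above): 28 live cells
Gen 1: 19 live cells, differs from original
Gen 2: 19 live cells, differs from original
Gen 3: 15 live cells, differs from original
Gen 4: 11 live cells, differs from original
Gen 5: 7 live cells, differs from original
Gen 6: 5 live cells, differs from original
Gen 7: 4 live cells, differs from original
Gen 8: 0 live cells, differs from original
Gen 9: 0 live cells, differs from original
Gen 10: 0 live cells, differs from original
Gen 11: 0 live cells, differs from original
Gen 12: 0 live cells, differs from original
No period found within 12 steps.

Answer: 0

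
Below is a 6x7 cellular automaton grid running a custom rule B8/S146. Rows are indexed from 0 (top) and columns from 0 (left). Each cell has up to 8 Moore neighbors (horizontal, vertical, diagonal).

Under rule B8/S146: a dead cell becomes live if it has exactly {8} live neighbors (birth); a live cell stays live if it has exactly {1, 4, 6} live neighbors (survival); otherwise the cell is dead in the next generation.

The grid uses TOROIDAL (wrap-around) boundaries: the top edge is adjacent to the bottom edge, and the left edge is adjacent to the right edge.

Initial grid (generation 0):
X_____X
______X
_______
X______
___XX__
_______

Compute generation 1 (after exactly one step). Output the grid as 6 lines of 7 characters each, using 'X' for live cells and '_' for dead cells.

Simulating step by step:
Generation 0 (given above): 6 live cells
Generation 1: 2 live cells
(generation 1 grid is the final answer)

Answer: _______
_______
_______
_______
___XX__
_______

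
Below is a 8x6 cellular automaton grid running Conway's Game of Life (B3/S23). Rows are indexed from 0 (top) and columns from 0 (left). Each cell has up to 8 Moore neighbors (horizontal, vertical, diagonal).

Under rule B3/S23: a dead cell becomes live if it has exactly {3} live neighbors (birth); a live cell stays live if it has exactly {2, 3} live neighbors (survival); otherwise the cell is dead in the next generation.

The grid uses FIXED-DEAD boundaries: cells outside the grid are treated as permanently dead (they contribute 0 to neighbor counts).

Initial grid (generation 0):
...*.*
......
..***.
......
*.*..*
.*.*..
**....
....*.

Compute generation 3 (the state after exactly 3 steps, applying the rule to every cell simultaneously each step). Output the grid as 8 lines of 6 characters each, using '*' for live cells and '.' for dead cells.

Simulating step by step:
Generation 0 (given above): 13 live cells
Generation 1: 10 live cells
......
..*...
...*..
.**.*.
.**...
......
***...
......
Generation 2: 9 live cells
......
......
.*.*..
.*....
.***..
*.....
.*....
.*....
Generation 3: 10 live cells
(generation 3 grid is the final answer)

Answer: ......
......
..*...
**.*..
***...
*.....
**....
......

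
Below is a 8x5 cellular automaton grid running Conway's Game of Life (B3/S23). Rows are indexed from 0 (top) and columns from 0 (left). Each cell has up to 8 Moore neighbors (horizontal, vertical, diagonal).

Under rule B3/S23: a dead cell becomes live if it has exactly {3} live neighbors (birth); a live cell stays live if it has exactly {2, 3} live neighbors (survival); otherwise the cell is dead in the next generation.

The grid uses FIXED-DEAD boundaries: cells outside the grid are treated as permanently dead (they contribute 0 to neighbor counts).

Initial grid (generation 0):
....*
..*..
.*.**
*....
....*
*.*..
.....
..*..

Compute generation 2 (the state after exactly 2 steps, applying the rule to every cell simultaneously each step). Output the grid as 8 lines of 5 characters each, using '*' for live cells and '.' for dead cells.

Simulating step by step:
Generation 0 (given above): 10 live cells
Generation 1: 9 live cells
.....
..*.*
.***.
...**
.*...
.....
.*...
.....
Generation 2: 6 live cells
(generation 2 grid is the final answer)

Answer: .....
.**..
.*...
.*.**
.....
.....
.....
.....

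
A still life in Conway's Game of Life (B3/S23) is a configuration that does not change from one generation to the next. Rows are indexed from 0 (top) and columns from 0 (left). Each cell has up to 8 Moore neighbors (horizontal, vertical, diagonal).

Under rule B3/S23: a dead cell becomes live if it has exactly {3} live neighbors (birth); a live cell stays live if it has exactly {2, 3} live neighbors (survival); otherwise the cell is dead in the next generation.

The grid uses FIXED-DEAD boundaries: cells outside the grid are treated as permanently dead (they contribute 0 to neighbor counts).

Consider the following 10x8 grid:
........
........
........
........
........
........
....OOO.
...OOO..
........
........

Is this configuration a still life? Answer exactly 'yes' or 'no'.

Compute generation 1 and compare to generation 0 (given above):
Generation 1:
........
........
........
........
........
.....O..
...O..O.
...O..O.
....O...
........
Cell (5,5) differs: gen0=0 vs gen1=1 -> NOT a still life.

Answer: no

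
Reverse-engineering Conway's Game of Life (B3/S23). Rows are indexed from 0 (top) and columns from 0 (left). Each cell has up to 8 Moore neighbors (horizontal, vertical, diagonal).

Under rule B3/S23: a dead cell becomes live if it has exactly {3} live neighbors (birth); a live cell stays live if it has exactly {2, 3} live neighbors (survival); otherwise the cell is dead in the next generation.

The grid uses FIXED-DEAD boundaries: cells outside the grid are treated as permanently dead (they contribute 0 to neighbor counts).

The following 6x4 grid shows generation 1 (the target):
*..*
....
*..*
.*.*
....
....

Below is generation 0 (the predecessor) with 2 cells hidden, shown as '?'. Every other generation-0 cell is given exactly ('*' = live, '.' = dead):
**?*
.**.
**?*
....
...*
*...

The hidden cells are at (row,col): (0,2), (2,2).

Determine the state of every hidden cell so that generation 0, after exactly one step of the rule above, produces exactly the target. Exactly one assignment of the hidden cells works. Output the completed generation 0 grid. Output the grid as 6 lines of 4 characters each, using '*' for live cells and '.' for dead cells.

Answer: ****
.**.
****
....
...*
*...

Derivation:
Hidden generation-0 cells (in order): (0,2), (2,2).
A hidden cell only influences target cells in its own 3x3 neighborhood. Try each of the 2^2 = 4 assignments, step the completed generation 0 forward once under B3/S23, and compare with the target:
  (0,2)=. (2,2)=. -> step gives (0,1)='*' but target has '.' -> reject
  (0,2)=. (2,2)=* -> step gives (0,1)='*' but target has '.' -> reject
  (0,2)=* (2,2)=. -> step gives (2,1)='*' but target has '.' -> reject
  (0,2)=* (2,2)=* -> step reproduces the target at every cell -> ACCEPT
Unique solution: (0,2)=live, (2,2)=live.
Check: live-neighbor counts of every cell in the completed generation 0:
2442
5775
2442
2343
1110
0111
Applying B3/S23 to generation 0 with these counts gives:
*..*
....
*..*
.*.*
....
....
which matches the target exactly.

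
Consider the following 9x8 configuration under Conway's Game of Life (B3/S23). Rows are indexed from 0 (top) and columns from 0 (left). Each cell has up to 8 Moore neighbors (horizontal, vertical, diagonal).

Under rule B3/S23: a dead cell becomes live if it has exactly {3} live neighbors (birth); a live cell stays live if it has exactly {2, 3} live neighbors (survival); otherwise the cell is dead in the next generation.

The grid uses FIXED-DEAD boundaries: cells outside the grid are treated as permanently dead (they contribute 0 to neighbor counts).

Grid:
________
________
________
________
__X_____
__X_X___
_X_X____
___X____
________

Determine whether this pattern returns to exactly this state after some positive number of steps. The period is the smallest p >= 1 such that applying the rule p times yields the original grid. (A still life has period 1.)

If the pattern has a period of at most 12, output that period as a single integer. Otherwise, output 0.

Answer: 2

Derivation:
Simulating and comparing each generation to the original:
Gen 0 (original, given above): 6 live cells
Gen 1: 6 live cells, differs from original
Gen 2: 6 live cells, MATCHES original -> period = 2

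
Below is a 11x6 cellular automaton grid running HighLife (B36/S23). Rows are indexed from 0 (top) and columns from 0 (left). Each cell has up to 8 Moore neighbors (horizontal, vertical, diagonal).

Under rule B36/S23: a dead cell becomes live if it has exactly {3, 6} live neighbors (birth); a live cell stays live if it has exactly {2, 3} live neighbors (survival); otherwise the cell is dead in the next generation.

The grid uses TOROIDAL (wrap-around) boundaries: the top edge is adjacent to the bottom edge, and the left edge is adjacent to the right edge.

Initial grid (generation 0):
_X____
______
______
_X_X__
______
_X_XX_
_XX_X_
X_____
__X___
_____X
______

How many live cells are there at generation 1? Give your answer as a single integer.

Simulating step by step:
Generation 0 (given above): 12 live cells
Generation 1: 12 live cells
______
______
______
______
___XX_
_X_XX_
XXX_XX
__XX__
______
______
______
Population at generation 1: 12

Answer: 12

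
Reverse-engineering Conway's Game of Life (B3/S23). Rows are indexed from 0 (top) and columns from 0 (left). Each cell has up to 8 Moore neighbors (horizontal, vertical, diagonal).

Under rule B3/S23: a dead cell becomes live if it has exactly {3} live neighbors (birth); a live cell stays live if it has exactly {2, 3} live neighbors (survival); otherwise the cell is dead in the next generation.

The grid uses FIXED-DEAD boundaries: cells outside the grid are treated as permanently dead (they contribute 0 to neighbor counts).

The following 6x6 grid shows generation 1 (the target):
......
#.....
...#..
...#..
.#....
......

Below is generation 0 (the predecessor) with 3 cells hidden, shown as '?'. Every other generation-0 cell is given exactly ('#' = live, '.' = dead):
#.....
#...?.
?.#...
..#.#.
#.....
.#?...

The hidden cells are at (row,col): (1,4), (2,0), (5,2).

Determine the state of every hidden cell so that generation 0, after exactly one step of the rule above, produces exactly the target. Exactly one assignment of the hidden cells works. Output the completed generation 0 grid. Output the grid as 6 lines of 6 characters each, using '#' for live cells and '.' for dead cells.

Hidden generation-0 cells (in order): (1,4), (2,0), (5,2).
A hidden cell only influences target cells in its own 3x3 neighborhood. Try each of the 2^3 = 8 assignments, step the completed generation 0 forward once under B3/S23, and compare with the target:
  (1,4)=. (2,0)=. (5,2)=. -> step gives (1,0)='.' but target has '#' -> reject
  (1,4)=. (2,0)=. (5,2)=# -> step gives (1,0)='.' but target has '#' -> reject
  (1,4)=. (2,0)=# (5,2)=. -> step reproduces the target at every cell -> ACCEPT
  (1,4)=. (2,0)=# (5,2)=# -> step gives (4,1)='.' but target has '#' -> reject
  (1,4)=# (2,0)=. (5,2)=. -> step gives (1,0)='.' but target has '#' -> reject
  (1,4)=# (2,0)=. (5,2)=# -> step gives (1,0)='.' but target has '#' -> reject
  (1,4)=# (2,0)=# (5,2)=. -> step gives (2,3)='.' but target has '#' -> reject
  (1,4)=# (2,0)=# (5,2)=# -> step gives (2,3)='.' but target has '#' -> reject
Unique solution: (1,4)=dead, (2,0)=live, (5,2)=dead.
Check: live-neighbor counts of every cell in the completed generation 0:
120000
241100
141311
241301
132211
211000
Applying B3/S23 to generation 0 with these counts gives:
......
#.....
...#..
...#..
.#....
......
which matches the target exactly.

Answer: #.....
#.....
#.#...
..#.#.
#.....
.#....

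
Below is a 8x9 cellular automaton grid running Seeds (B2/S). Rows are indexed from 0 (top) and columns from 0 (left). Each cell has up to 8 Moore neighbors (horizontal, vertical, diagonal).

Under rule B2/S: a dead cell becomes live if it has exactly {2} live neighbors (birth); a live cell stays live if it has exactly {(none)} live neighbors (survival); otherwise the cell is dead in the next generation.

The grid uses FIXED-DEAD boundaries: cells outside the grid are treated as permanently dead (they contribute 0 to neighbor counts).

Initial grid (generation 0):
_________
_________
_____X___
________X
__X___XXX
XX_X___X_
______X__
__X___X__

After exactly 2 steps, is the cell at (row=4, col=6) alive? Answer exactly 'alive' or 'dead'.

Answer: alive

Derivation:
Simulating step by step:
Generation 0 (given above): 13 live cells
Generation 1: 9 live cells
_________
_________
_________
_____X___
X__X_____
_____X___
X__X_X___
_____X_X_
Generation 2: 8 live cells
_________
_________
_________
____X____
_____XX__
XXXX__X__
_________
_________

Cell (4,6) at generation 2: 1 -> alive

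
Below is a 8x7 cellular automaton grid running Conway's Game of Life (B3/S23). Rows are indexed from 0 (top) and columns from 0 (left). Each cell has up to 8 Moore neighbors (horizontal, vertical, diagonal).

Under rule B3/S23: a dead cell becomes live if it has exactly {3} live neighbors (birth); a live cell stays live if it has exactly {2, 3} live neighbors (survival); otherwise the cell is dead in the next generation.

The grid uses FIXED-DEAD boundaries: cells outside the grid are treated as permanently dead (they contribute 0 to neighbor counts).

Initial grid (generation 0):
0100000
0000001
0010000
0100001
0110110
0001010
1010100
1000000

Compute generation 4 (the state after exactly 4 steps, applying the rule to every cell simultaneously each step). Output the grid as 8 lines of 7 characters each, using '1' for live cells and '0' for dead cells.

Answer: 0000000
0000000
0000010
0000101
1111001
0001010
0101000
0001000

Derivation:
Simulating step by step:
Generation 0 (given above): 15 live cells
Generation 1: 14 live cells
0000000
0000000
0000000
0101010
0111111
0000010
0101100
0100000
Generation 2: 12 live cells
0000000
0000000
0000000
0101011
0101001
0100001
0010100
0010000
Generation 3: 14 live cells
0000000
0000000
0000000
0000111
1100101
0101010
0111000
0001000
Generation 4: 13 live cells
(generation 4 grid is the final answer)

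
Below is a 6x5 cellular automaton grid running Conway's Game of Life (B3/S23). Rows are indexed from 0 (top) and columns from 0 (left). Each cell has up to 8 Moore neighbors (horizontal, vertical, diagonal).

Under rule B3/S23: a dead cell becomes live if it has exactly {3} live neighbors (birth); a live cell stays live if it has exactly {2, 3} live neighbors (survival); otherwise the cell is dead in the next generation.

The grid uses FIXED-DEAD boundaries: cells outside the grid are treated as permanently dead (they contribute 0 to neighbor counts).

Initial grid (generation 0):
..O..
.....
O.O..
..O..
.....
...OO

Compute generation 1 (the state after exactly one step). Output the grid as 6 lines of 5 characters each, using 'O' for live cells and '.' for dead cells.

Simulating step by step:
Generation 0 (given above): 6 live cells
Generation 1: 4 live cells
(generation 1 grid is the final answer)

Answer: .....
.O...
.O...
.O...
...O.
.....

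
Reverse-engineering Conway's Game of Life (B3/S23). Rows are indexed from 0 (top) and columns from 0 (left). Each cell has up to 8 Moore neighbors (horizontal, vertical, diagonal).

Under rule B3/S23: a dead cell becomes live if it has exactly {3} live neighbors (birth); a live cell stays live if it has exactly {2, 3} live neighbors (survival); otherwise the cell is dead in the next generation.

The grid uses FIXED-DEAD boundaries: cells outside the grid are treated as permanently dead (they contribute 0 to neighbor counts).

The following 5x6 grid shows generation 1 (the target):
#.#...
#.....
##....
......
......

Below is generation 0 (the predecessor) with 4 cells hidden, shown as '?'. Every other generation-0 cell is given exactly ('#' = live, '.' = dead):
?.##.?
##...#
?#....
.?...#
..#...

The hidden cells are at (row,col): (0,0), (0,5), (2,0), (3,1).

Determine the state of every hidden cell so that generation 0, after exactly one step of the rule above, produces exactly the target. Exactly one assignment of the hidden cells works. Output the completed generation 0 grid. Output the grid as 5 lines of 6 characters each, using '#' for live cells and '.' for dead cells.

Hidden generation-0 cells (in order): (0,0), (0,5), (2,0), (3,1).
A hidden cell only influences target cells in its own 3x3 neighborhood. Try each of the 2^4 = 16 assignments, step the completed generation 0 forward once under B3/S23, and compare with the target:
  (0,0)=. (0,5)=. (2,0)=. (3,1)=. -> step gives (0,0)='.' but target has '#' -> reject
  (0,0)=. (0,5)=. (2,0)=. (3,1)=# -> step gives (0,0)='.' but target has '#' -> reject
  (0,0)=. (0,5)=. (2,0)=# (3,1)=. -> step gives (0,0)='.' but target has '#' -> reject
  (0,0)=. (0,5)=. (2,0)=# (3,1)=# -> step gives (0,0)='.' but target has '#' -> reject
  (0,0)=. (0,5)=# (2,0)=. (3,1)=. -> step gives (0,0)='.' but target has '#' -> reject
  (0,0)=. (0,5)=# (2,0)=. (3,1)=# -> step gives (0,0)='.' but target has '#' -> reject
  (0,0)=. (0,5)=# (2,0)=# (3,1)=. -> step gives (0,0)='.' but target has '#' -> reject
  (0,0)=. (0,5)=# (2,0)=# (3,1)=# -> step gives (0,0)='.' but target has '#' -> reject
  (0,0)=# (0,5)=. (2,0)=. (3,1)=. -> step reproduces the target at every cell -> ACCEPT
  (0,0)=# (0,5)=. (2,0)=. (3,1)=# -> step gives (2,0)='.' but target has '#' -> reject
  (0,0)=# (0,5)=. (2,0)=# (3,1)=. -> step gives (1,0)='.' but target has '#' -> reject
  (0,0)=# (0,5)=. (2,0)=# (3,1)=# -> step gives (1,0)='.' but target has '#' -> reject
  (0,0)=# (0,5)=# (2,0)=. (3,1)=. -> step gives (0,4)='#' but target has '.' -> reject
  (0,0)=# (0,5)=# (2,0)=. (3,1)=# -> step gives (0,4)='#' but target has '.' -> reject
  (0,0)=# (0,5)=# (2,0)=# (3,1)=. -> step gives (0,4)='#' but target has '.' -> reject
  (0,0)=# (0,5)=# (2,0)=# (3,1)=# -> step gives (0,4)='#' but target has '.' -> reject
Unique solution: (0,0)=live, (0,5)=dead, (2,0)=dead, (3,1)=dead.
Check: live-neighbor counts of every cell in the completed generation 0:
242121
344220
322022
122110
010111
Applying B3/S23 to generation 0 with these counts gives:
#.#...
#.....
##....
......
......
which matches the target exactly.

Answer: #.##..
##...#
.#....
.....#
..#...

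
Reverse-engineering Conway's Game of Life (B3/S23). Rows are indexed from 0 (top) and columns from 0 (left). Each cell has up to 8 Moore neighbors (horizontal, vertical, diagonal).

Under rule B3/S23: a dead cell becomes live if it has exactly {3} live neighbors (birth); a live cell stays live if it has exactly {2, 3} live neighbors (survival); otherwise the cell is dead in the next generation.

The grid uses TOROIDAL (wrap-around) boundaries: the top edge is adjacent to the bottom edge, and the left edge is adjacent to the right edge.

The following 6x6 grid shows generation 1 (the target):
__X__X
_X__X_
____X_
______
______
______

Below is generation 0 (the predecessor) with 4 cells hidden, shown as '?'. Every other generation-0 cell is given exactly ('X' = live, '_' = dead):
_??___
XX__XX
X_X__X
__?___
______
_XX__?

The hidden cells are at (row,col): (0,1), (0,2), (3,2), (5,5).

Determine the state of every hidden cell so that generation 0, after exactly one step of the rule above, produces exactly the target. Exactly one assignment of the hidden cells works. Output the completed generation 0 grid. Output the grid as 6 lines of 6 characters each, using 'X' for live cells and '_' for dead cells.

Answer: ______
XX__XX
X_X__X
______
______
_XX___

Derivation:
Hidden generation-0 cells (in order): (0,1), (0,2), (3,2), (5,5).
A hidden cell only influences target cells in its own 3x3 neighborhood. Try each of the 2^4 = 16 assignments, step the completed generation 0 forward once under B3/S23, and compare with the target:
  (0,1)=_ (0,2)=_ (3,2)=_ (5,5)=_ -> step reproduces the target at every cell -> ACCEPT
  (0,1)=_ (0,2)=_ (3,2)=_ (5,5)=X -> step gives (0,4)='X' but target has '_' -> reject
  (0,1)=_ (0,2)=_ (3,2)=X (5,5)=_ -> step gives (2,2)='X' but target has '_' -> reject
  (0,1)=_ (0,2)=_ (3,2)=X (5,5)=X -> step gives (0,4)='X' but target has '_' -> reject
  (0,1)=_ (0,2)=X (3,2)=_ (5,5)=_ -> step gives (0,3)='X' but target has '_' -> reject
  (0,1)=_ (0,2)=X (3,2)=_ (5,5)=X -> step gives (0,3)='X' but target has '_' -> reject
  (0,1)=_ (0,2)=X (3,2)=X (5,5)=_ -> step gives (0,3)='X' but target has '_' -> reject
  (0,1)=_ (0,2)=X (3,2)=X (5,5)=X -> step gives (0,3)='X' but target has '_' -> reject
  (0,1)=X (0,2)=_ (3,2)=_ (5,5)=_ -> step gives (0,2)='_' but target has 'X' -> reject
  (0,1)=X (0,2)=_ (3,2)=_ (5,5)=X -> step gives (0,2)='_' but target has 'X' -> reject
  (0,1)=X (0,2)=_ (3,2)=X (5,5)=_ -> step gives (0,2)='_' but target has 'X' -> reject
  (0,1)=X (0,2)=_ (3,2)=X (5,5)=X -> step gives (0,2)='_' but target has 'X' -> reject
  (0,1)=X (0,2)=X (3,2)=_ (5,5)=_ -> step gives (0,2)='_' but target has 'X' -> reject
  (0,1)=X (0,2)=X (3,2)=_ (5,5)=X -> step gives (0,2)='_' but target has 'X' -> reject
  (0,1)=X (0,2)=X (3,2)=X (5,5)=_ -> step gives (0,2)='_' but target has 'X' -> reject
  (0,1)=X (0,2)=X (3,2)=X (5,5)=X -> step gives (0,2)='_' but target has 'X' -> reject
Unique solution: (0,1)=dead, (0,2)=dead, (3,2)=dead, (5,5)=dead.
Check: live-neighbor counts of every cell in the completed generation 0:
443223
432224
441234
221112
122100
111100
Applying B3/S23 to generation 0 with these counts gives:
__X__X
_X__X_
____X_
______
______
______
which matches the target exactly.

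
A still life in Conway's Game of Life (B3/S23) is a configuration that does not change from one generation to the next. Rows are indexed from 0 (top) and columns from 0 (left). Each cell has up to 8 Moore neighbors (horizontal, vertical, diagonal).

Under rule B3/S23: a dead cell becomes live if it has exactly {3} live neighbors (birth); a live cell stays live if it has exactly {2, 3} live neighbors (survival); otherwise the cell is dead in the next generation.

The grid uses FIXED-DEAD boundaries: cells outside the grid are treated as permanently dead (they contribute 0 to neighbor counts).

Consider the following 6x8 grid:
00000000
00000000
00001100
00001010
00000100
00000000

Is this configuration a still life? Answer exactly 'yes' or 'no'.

Compute generation 1 and compare to generation 0 (given above):
Generation 1:
00000000
00000000
00001100
00001010
00000100
00000000
The grids are IDENTICAL -> still life.

Answer: yes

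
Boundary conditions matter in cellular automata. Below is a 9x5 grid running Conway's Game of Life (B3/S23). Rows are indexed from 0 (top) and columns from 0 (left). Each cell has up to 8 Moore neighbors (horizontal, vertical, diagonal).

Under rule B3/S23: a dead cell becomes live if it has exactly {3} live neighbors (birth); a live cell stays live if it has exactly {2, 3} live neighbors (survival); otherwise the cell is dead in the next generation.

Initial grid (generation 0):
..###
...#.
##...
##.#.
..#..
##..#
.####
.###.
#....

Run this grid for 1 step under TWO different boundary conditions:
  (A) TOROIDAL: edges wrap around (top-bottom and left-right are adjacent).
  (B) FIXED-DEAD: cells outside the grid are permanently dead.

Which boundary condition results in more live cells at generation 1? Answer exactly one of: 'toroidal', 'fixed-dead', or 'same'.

Answer: fixed-dead

Derivation:
Under TOROIDAL boundary, generation 1:
..###
##.#.
##...
#...#
..##.
....#
.....
.....
#....
Population = 14

Under FIXED-DEAD boundary, generation 1:
..###
.#.##
##...
#....
..##.
#...#
....#
#...#
.##..
Population = 18

Comparison: toroidal=14, fixed-dead=18 -> fixed-dead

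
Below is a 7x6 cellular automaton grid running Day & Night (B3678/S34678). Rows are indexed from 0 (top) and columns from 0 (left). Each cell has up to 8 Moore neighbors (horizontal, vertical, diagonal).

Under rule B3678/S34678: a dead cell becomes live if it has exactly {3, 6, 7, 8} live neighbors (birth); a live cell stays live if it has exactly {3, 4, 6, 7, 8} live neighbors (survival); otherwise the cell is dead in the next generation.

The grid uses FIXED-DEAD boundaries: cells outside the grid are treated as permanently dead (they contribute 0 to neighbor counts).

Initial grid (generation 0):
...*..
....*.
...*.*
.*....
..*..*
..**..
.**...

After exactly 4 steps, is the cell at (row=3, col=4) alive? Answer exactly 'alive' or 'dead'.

Answer: dead

Derivation:
Simulating step by step:
Generation 0 (given above): 11 live cells
Generation 1: 12 live cells
......
...**.
....*.
..*.*.
.***..
..**..
..**..
Generation 2: 10 live cells
......
......
....**
.**...
.*..*.
..*.*.
..**..
Generation 3: 7 live cells
......
......
......
...***
.*....
.**...
...*..
Generation 4: 5 live cells
......
......
....*.
......
...**.
..*...
..*...

Cell (3,4) at generation 4: 0 -> dead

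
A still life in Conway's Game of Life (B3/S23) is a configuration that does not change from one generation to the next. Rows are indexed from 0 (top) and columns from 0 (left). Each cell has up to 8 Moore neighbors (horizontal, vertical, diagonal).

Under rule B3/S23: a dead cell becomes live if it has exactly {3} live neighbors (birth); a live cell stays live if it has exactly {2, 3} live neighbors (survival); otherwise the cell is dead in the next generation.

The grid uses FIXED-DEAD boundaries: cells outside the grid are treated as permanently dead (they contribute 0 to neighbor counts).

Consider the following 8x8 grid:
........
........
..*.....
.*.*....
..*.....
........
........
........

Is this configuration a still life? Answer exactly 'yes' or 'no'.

Answer: yes

Derivation:
Compute generation 1 and compare to generation 0 (given above):
Generation 1:
........
........
..*.....
.*.*....
..*.....
........
........
........
The grids are IDENTICAL -> still life.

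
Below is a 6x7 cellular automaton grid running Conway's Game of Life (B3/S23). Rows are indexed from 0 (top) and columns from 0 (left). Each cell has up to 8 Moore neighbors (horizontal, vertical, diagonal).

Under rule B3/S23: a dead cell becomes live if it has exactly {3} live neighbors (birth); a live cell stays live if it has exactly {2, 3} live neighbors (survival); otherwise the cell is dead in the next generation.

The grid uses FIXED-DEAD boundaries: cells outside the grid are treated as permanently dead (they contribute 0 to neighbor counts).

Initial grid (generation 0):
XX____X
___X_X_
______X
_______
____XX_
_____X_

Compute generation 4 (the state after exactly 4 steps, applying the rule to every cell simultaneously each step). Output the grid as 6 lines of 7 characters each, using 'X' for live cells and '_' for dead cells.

Answer: _______
_____X_
____XX_
____X_X
_____X_
_______

Derivation:
Simulating step by step:
Generation 0 (given above): 9 live cells
Generation 1: 7 live cells
_______
_____XX
_______
_____X_
____XX_
____XX_
Generation 2: 7 live cells
_______
_______
_____XX
____XX_
______X
____XX_
Generation 3: 6 live cells
_______
_______
____XXX
____X__
______X
_____X_
Generation 4: 6 live cells
(generation 4 grid is the final answer)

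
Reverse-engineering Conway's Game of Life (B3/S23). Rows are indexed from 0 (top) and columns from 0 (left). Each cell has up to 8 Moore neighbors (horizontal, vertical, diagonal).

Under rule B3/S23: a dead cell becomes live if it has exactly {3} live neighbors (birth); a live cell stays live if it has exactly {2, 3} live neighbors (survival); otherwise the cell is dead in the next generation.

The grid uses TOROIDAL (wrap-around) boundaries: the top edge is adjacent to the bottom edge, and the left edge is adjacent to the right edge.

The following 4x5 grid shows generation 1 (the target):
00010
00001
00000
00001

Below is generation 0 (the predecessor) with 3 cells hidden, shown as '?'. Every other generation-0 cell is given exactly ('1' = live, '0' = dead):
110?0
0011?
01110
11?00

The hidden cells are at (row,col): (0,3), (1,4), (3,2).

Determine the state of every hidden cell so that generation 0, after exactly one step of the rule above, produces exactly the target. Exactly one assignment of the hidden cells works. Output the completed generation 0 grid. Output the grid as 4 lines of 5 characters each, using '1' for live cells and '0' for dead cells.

Answer: 11000
00111
01110
11000

Derivation:
Hidden generation-0 cells (in order): (0,3), (1,4), (3,2).
A hidden cell only influences target cells in its own 3x3 neighborhood. Try each of the 2^3 = 8 assignments, step the completed generation 0 forward once under B3/S23, and compare with the target:
  (0,3)=0 (1,4)=0 (3,2)=0 -> step gives (0,0)='1' but target has '0' -> reject
  (0,3)=0 (1,4)=0 (3,2)=1 -> step gives (0,0)='1' but target has '0' -> reject
  (0,3)=0 (1,4)=1 (3,2)=0 -> step reproduces the target at every cell -> ACCEPT
  (0,3)=0 (1,4)=1 (3,2)=1 -> step gives (0,3)='0' but target has '1' -> reject
  (0,3)=1 (1,4)=0 (3,2)=0 -> step gives (0,0)='1' but target has '0' -> reject
  (0,3)=1 (1,4)=0 (3,2)=1 -> step gives (0,0)='1' but target has '0' -> reject
  (0,3)=1 (1,4)=1 (3,2)=0 -> step gives (1,4)='0' but target has '1' -> reject
  (0,3)=1 (1,4)=1 (3,2)=1 -> step gives (0,3)='0' but target has '1' -> reject
Unique solution: (0,3)=dead, (1,4)=live, (3,2)=dead.
Check: live-neighbor counts of every cell in the completed generation 0:
44434
45543
44544
45523
Applying B3/S23 to generation 0 with these counts gives:
00010
00001
00000
00001
which matches the target exactly.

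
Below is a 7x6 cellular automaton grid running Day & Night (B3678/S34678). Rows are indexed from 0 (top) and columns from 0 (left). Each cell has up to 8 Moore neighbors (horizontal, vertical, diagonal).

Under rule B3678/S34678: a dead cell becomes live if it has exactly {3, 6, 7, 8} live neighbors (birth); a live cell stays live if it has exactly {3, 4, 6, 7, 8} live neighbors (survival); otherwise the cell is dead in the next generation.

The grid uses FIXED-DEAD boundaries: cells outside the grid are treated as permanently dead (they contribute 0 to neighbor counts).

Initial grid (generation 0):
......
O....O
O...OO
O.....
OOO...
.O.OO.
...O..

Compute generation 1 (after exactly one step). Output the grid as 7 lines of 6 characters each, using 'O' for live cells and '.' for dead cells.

Simulating step by step:
Generation 0 (given above): 13 live cells
Generation 1: 12 live cells
(generation 1 grid is the final answer)

Answer: ......
....O.
.O....
O.....
OOOO..
OO.O..
..O.O.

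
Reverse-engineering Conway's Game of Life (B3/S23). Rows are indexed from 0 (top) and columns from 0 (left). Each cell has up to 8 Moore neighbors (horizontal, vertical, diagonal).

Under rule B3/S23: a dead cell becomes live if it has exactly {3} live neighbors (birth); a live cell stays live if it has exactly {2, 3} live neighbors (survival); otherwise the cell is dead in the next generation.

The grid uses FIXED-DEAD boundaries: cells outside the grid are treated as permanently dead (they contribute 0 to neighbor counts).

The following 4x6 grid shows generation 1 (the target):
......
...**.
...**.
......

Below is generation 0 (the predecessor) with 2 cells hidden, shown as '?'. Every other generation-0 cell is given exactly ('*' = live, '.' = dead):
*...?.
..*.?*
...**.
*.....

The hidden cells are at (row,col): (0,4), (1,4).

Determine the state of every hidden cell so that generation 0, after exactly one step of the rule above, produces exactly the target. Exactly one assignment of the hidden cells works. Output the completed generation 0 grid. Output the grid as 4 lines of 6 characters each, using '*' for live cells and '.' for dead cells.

Hidden generation-0 cells (in order): (0,4), (1,4).
A hidden cell only influences target cells in its own 3x3 neighborhood. Try each of the 2^2 = 4 assignments, step the completed generation 0 forward once under B3/S23, and compare with the target:
  (0,4)=. (1,4)=. -> step reproduces the target at every cell -> ACCEPT
  (0,4)=. (1,4)=* -> step gives (1,3)='.' but target has '*' -> reject
  (0,4)=* (1,4)=. -> step gives (1,3)='.' but target has '*' -> reject
  (0,4)=* (1,4)=* -> step gives (0,3)='*' but target has '.' -> reject
Unique solution: (0,4)=dead, (1,4)=dead.
Check: live-neighbor counts of every cell in the completed generation 0:
021111
121331
122222
011221
Applying B3/S23 to generation 0 with these counts gives:
......
...**.
...**.
......
which matches the target exactly.

Answer: *.....
..*..*
...**.
*.....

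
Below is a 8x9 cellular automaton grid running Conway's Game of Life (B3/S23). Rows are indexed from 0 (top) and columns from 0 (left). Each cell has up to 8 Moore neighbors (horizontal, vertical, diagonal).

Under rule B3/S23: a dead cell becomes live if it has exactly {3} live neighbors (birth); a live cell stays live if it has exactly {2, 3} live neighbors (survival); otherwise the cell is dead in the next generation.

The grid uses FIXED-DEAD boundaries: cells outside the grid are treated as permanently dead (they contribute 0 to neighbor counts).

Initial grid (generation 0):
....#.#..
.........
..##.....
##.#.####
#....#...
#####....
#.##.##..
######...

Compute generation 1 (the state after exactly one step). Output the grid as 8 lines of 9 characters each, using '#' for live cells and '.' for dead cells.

Answer: .........
...#.....
.####.##.
##.#.###.
.....#.#.
#.....#..
......#..
#....##..

Derivation:
Simulating step by step:
Generation 0 (given above): 29 live cells
Generation 1: 21 live cells
(generation 1 grid is the final answer)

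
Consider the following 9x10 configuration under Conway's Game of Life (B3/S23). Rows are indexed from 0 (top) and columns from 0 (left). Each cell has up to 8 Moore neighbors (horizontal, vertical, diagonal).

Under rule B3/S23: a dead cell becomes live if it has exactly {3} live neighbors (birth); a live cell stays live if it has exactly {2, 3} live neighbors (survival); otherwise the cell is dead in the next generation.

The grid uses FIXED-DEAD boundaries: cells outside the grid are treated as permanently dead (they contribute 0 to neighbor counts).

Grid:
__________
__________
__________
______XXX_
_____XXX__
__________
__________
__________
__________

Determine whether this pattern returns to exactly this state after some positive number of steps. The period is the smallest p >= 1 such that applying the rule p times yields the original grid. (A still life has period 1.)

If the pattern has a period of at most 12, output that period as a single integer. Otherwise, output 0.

Answer: 2

Derivation:
Simulating and comparing each generation to the original:
Gen 0 (original, given above): 6 live cells
Gen 1: 6 live cells, differs from original
Gen 2: 6 live cells, MATCHES original -> period = 2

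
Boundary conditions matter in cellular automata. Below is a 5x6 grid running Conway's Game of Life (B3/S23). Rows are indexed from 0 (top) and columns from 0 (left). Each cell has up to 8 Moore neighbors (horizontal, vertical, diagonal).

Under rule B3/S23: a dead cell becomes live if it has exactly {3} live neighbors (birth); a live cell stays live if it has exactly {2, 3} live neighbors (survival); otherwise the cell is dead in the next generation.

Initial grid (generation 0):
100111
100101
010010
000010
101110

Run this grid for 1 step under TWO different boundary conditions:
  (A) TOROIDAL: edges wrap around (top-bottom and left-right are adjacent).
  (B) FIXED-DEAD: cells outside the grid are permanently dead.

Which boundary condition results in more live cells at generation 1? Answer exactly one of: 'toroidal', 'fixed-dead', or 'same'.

Under TOROIDAL boundary, generation 1:
000000
011100
100110
011010
111000
Population = 12

Under FIXED-DEAD boundary, generation 1:
000101
111101
000111
011011
000110
Population = 16

Comparison: toroidal=12, fixed-dead=16 -> fixed-dead

Answer: fixed-dead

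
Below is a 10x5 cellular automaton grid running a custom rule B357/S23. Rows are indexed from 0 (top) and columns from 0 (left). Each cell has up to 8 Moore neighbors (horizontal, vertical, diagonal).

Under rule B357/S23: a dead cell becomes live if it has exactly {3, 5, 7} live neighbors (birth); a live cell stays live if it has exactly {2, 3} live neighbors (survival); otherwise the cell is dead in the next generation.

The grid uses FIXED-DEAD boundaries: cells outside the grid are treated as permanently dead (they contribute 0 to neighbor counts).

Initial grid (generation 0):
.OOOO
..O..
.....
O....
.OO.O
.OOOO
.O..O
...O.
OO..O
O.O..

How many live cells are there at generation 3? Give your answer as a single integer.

Answer: 11

Derivation:
Simulating step by step:
Generation 0 (given above): 21 live cells
Generation 1: 25 live cells
.OOO.
.OO..
.....
.O...
O..OO
O...O
.OOOO
OOOOO
OOOO.
O....
Generation 2: 14 live cells
.O.O.
.O.O.
.OO..
.....
OO.OO
O....
.....
.....
....O
O.O..
Generation 3: 11 live cells
.....
OO.O.
.OO..
O..O.
OO...
OO...
.....
.....
.....
.....
Population at generation 3: 11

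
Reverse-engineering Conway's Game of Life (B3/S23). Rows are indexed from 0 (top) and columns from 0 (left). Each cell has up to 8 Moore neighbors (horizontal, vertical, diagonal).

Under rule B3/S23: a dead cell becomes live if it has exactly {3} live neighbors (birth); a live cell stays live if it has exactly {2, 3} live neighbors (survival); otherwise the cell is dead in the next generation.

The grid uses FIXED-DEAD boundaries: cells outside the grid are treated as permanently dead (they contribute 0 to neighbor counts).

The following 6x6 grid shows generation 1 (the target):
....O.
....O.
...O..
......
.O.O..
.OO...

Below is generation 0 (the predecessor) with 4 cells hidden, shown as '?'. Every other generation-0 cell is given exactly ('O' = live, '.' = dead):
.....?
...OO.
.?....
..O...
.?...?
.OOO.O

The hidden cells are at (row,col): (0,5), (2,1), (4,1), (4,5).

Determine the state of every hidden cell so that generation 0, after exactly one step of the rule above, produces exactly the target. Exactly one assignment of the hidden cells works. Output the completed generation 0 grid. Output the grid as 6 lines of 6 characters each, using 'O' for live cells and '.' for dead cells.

Answer: .....O
...OO.
......
..O...
.O....
.OOO.O

Derivation:
Hidden generation-0 cells (in order): (0,5), (2,1), (4,1), (4,5).
A hidden cell only influences target cells in its own 3x3 neighborhood. Try each of the 2^4 = 16 assignments, step the completed generation 0 forward once under B3/S23, and compare with the target:
  (0,5)=. (2,1)=. (4,1)=. (4,5)=. -> step gives (0,4)='.' but target has 'O' -> reject
  (0,5)=. (2,1)=. (4,1)=. (4,5)=O -> step gives (0,4)='.' but target has 'O' -> reject
  (0,5)=. (2,1)=. (4,1)=O (4,5)=. -> step gives (0,4)='.' but target has 'O' -> reject
  (0,5)=. (2,1)=. (4,1)=O (4,5)=O -> step gives (0,4)='.' but target has 'O' -> reject
  (0,5)=. (2,1)=O (4,1)=. (4,5)=. -> step gives (0,4)='.' but target has 'O' -> reject
  (0,5)=. (2,1)=O (4,1)=. (4,5)=O -> step gives (0,4)='.' but target has 'O' -> reject
  (0,5)=. (2,1)=O (4,1)=O (4,5)=. -> step gives (0,4)='.' but target has 'O' -> reject
  (0,5)=. (2,1)=O (4,1)=O (4,5)=O -> step gives (0,4)='.' but target has 'O' -> reject
  (0,5)=O (2,1)=. (4,1)=. (4,5)=. -> step gives (5,1)='.' but target has 'O' -> reject
  (0,5)=O (2,1)=. (4,1)=. (4,5)=O -> step gives (4,4)='O' but target has '.' -> reject
  (0,5)=O (2,1)=. (4,1)=O (4,5)=. -> step reproduces the target at every cell -> ACCEPT
  (0,5)=O (2,1)=. (4,1)=O (4,5)=O -> step gives (4,4)='O' but target has '.' -> reject
  (0,5)=O (2,1)=O (4,1)=. (4,5)=. -> step gives (2,2)='O' but target has '.' -> reject
  (0,5)=O (2,1)=O (4,1)=. (4,5)=O -> step gives (2,2)='O' but target has '.' -> reject
  (0,5)=O (2,1)=O (4,1)=O (4,5)=. -> step gives (2,2)='O' but target has '.' -> reject
  (0,5)=O (2,1)=O (4,1)=O (4,5)=O -> step gives (2,2)='O' but target has '.' -> reject
Unique solution: (0,5)=live, (2,1)=dead, (4,1)=live, (4,5)=dead.
Check: live-neighbor counts of every cell in the completed generation 0:
001231
001122
012321
121100
235321
223120
Applying B3/S23 to generation 0 with these counts gives:
....O.
....O.
...O..
......
.O.O..
.OO...
which matches the target exactly.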